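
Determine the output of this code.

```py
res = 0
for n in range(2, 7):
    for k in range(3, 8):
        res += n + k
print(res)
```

225

n=2,k=3: res = 0+5 = 5
n=2,k=4: res = 5+6 = 11
n=2,k=5: res = 11+7 = 18
n=2,k=6: res = 18+8 = 26
n=2,k=7: res = 26+9 = 35
n=3,k=3: res = 35+6 = 41
n=3,k=4: res = 41+7 = 48
n=3,k=5: res = 48+8 = 56
n=3,k=6: res = 56+9 = 65
n=3,k=7: res = 65+10 = 75
n=4,k=3: res = 75+7 = 82
n=4,k=4: res = 82+8 = 90
n=4,k=5: res = 90+9 = 99
n=4,k=6: res = 99+10 = 109
n=4,k=7: res = 109+11 = 120
n=5,k=3: res = 120+8 = 128
n=5,k=4: res = 128+9 = 137
n=5,k=5: res = 137+10 = 147
n=5,k=6: res = 147+11 = 158
n=5,k=7: res = 158+12 = 170
n=6,k=3: res = 170+9 = 179
n=6,k=4: res = 179+10 = 189
n=6,k=5: res = 189+11 = 200
n=6,k=6: res = 200+12 = 212
n=6,k=7: res = 212+13 = 225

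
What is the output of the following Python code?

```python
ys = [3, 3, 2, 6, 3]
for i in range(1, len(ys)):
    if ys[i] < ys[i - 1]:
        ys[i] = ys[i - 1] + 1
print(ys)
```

[3, 3, 4, 6, 7]

i=1: 3>=3, unchanged → [3, 3, 2, 6, 3]
i=2: 2<3, ys[2] = 3+1 = 4 → [3, 3, 4, 6, 3]
i=3: 6>=4, unchanged → [3, 3, 4, 6, 3]
i=4: 3<6, ys[4] = 6+1 = 7 → [3, 3, 4, 6, 7]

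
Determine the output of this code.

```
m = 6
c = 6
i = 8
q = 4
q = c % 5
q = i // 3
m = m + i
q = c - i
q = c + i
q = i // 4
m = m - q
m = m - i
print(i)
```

q = 6%5 = 1
q = 8//3 = 2
m = 6+8 = 14
q = 6-8 = -2
q = 6+8 = 14
q = 8//4 = 2
m = 14-2 = 12
m = 12-8 = 4

8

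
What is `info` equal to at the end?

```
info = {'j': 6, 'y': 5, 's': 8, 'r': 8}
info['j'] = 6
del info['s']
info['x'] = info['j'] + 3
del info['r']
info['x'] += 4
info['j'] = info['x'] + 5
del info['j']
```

info['j'] = 6 → {'j': 6, 'y': 5, 's': 8, 'r': 8}
del 's' → {'j': 6, 'y': 5, 'r': 8}
info['x'] = info['j']+3 = 9 → {'j': 6, 'y': 5, 'r': 8, 'x': 9}
del 'r' → {'j': 6, 'y': 5, 'x': 9}
info['x'] = 9+4 = 13 → {'j': 6, 'y': 5, 'x': 13}
info['j'] = info['x']+5 = 18 → {'j': 18, 'y': 5, 'x': 13}
del 'j' → {'y': 5, 'x': 13}

{'y': 5, 'x': 13}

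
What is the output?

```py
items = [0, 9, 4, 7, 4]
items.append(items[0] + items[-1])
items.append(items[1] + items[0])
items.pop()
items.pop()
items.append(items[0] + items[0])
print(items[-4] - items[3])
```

append items[0]+items[-1] = 0+4 = 4 → [0, 9, 4, 7, 4, 4]
append items[1]+items[0] = 9+0 = 9 → [0, 9, 4, 7, 4, 4, 9]
pop() removes 9 → [0, 9, 4, 7, 4, 4]
pop() removes 4 → [0, 9, 4, 7, 4]
append items[0]+items[0] = 0+0 = 0 → [0, 9, 4, 7, 4, 0]
items[-4]-items[3] = 4-7 = -3

-3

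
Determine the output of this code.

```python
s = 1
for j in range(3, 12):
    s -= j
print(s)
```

j=3: s = 1-3 = -2
j=4: s = (-2)-4 = -6
j=5: s = (-6)-5 = -11
j=6: s = (-11)-6 = -17
j=7: s = (-17)-7 = -24
j=8: s = (-24)-8 = -32
j=9: s = (-32)-9 = -41
j=10: s = (-41)-10 = -51
j=11: s = (-51)-11 = -62

-62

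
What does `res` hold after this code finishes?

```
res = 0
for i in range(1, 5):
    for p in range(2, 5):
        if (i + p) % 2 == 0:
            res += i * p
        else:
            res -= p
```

30

i=1,p=2: odd sum, res = 0-2 = -2
i=1,p=3: even sum, res = (-2)+3 = 1
i=1,p=4: odd sum, res = 1-4 = -3
i=2,p=2: even sum, res = (-3)+4 = 1
i=2,p=3: odd sum, res = 1-3 = -2
i=2,p=4: even sum, res = (-2)+8 = 6
i=3,p=2: odd sum, res = 6-2 = 4
i=3,p=3: even sum, res = 4+9 = 13
i=3,p=4: odd sum, res = 13-4 = 9
i=4,p=2: even sum, res = 9+8 = 17
i=4,p=3: odd sum, res = 17-3 = 14
i=4,p=4: even sum, res = 14+16 = 30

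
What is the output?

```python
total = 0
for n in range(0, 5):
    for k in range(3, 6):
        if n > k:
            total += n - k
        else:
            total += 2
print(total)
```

29

n=0,k=3: not 0>3, total = 0+2 = 2
n=0,k=4: not 0>4, total = 2+2 = 4
n=0,k=5: not 0>5, total = 4+2 = 6
n=1,k=3: not 1>3, total = 6+2 = 8
n=1,k=4: not 1>4, total = 8+2 = 10
n=1,k=5: not 1>5, total = 10+2 = 12
n=2,k=3: not 2>3, total = 12+2 = 14
n=2,k=4: not 2>4, total = 14+2 = 16
n=2,k=5: not 2>5, total = 16+2 = 18
n=3,k=3: not 3>3, total = 18+2 = 20
n=3,k=4: not 3>4, total = 20+2 = 22
n=3,k=5: not 3>5, total = 22+2 = 24
n=4,k=3: 4>3, total = 24+1 = 25
n=4,k=4: not 4>4, total = 25+2 = 27
n=4,k=5: not 4>5, total = 27+2 = 29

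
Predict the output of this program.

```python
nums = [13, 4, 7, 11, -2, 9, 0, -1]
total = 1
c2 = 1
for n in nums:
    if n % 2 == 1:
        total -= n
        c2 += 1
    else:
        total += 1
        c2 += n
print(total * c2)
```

n=13: odd, total = 1-13 = -12; c2=2
n=4: not odd, total = (-12)+1 = -11; c2=6
n=7: odd, total = (-11)-7 = -18; c2=7
n=11: odd, total = (-18)-11 = -29; c2=8
n=-2: not odd, total = (-29)+1 = -28; c2=6
n=9: odd, total = (-28)-9 = -37; c2=7
n=0: not odd, total = (-37)+1 = -36; c2=7
n=-1: odd, total = (-36)-(-1) = -35; c2=8
total*c2 = (-35)*8 = -280

-280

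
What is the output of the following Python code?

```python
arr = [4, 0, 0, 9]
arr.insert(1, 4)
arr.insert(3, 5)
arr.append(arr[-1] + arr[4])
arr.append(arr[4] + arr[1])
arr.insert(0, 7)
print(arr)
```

insert 4 at 1 → [4, 4, 0, 0, 9]
insert 5 at 3 → [4, 4, 0, 5, 0, 9]
append arr[-1]+arr[4] = 9+0 = 9 → [4, 4, 0, 5, 0, 9, 9]
append arr[4]+arr[1] = 0+4 = 4 → [4, 4, 0, 5, 0, 9, 9, 4]
insert 7 at 0 → [7, 4, 4, 0, 5, 0, 9, 9, 4]

[7, 4, 4, 0, 5, 0, 9, 9, 4]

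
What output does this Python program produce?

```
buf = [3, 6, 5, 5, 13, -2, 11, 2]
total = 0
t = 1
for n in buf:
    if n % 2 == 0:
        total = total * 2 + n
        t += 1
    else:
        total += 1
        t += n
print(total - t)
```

3

n=3: not even, total = 0+1 = 1; t=4
n=6: even, total = 1*2+6 = 8; t=5
n=5: not even, total = 8+1 = 9; t=10
n=5: not even, total = 9+1 = 10; t=15
n=13: not even, total = 10+1 = 11; t=28
n=-2: even, total = 11*2+(-2) = 20; t=29
n=11: not even, total = 20+1 = 21; t=40
n=2: even, total = 21*2+2 = 44; t=41
total-t = 44-41 = 3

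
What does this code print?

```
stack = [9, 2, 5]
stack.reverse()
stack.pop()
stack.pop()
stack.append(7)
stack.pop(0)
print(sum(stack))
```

reverse → [5, 2, 9]
pop() removes 9 → [5, 2]
pop() removes 2 → [5]
append 7 → [5, 7]
pop(0) removes 5 → [7]
sum = 7

7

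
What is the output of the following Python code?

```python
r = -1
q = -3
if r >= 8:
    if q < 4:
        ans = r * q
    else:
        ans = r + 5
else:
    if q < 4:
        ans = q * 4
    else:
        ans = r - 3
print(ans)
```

-12

r=-1, q=-3
r >= 8 is False; q < 4 is True
→ ans = q * 4 = -12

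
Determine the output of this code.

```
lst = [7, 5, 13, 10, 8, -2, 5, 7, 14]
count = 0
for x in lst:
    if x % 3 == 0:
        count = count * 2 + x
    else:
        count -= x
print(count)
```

x=7: not %3==0, count = 0-7 = -7
x=5: not %3==0, count = (-7)-5 = -12
x=13: not %3==0, count = (-12)-13 = -25
x=10: not %3==0, count = (-25)-10 = -35
x=8: not %3==0, count = (-35)-8 = -43
x=-2: not %3==0, count = (-43)-(-2) = -41
x=5: not %3==0, count = (-41)-5 = -46
x=7: not %3==0, count = (-46)-7 = -53
x=14: not %3==0, count = (-53)-14 = -67

-67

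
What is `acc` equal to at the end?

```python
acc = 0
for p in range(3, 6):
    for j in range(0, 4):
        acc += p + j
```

p=3,j=0: acc = 0+3 = 3
p=3,j=1: acc = 3+4 = 7
p=3,j=2: acc = 7+5 = 12
p=3,j=3: acc = 12+6 = 18
p=4,j=0: acc = 18+4 = 22
p=4,j=1: acc = 22+5 = 27
p=4,j=2: acc = 27+6 = 33
p=4,j=3: acc = 33+7 = 40
p=5,j=0: acc = 40+5 = 45
p=5,j=1: acc = 45+6 = 51
p=5,j=2: acc = 51+7 = 58
p=5,j=3: acc = 58+8 = 66

66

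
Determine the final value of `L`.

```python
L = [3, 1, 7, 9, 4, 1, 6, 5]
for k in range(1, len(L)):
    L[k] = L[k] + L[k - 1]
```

[3, 4, 11, 20, 24, 25, 31, 36]

k=1: L[1] = 1+3 = 4 → [3, 4, 7, 9, 4, 1, 6, 5]
k=2: L[2] = 7+4 = 11 → [3, 4, 11, 9, 4, 1, 6, 5]
k=3: L[3] = 9+11 = 20 → [3, 4, 11, 20, 4, 1, 6, 5]
k=4: L[4] = 4+20 = 24 → [3, 4, 11, 20, 24, 1, 6, 5]
k=5: L[5] = 1+24 = 25 → [3, 4, 11, 20, 24, 25, 6, 5]
k=6: L[6] = 6+25 = 31 → [3, 4, 11, 20, 24, 25, 31, 5]
k=7: L[7] = 5+31 = 36 → [3, 4, 11, 20, 24, 25, 31, 36]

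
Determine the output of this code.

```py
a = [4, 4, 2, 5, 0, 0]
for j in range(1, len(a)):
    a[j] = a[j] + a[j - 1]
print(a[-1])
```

j=1: a[1] = 4+4 = 8 → [4, 8, 2, 5, 0, 0]
j=2: a[2] = 2+8 = 10 → [4, 8, 10, 5, 0, 0]
j=3: a[3] = 5+10 = 15 → [4, 8, 10, 15, 0, 0]
j=4: a[4] = 0+15 = 15 → [4, 8, 10, 15, 15, 0]
j=5: a[5] = 0+15 = 15 → [4, 8, 10, 15, 15, 15]

15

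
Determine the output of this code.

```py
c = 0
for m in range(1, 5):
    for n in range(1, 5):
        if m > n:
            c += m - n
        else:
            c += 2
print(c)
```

m=1,n=1: not 1>1, c = 0+2 = 2
m=1,n=2: not 1>2, c = 2+2 = 4
m=1,n=3: not 1>3, c = 4+2 = 6
m=1,n=4: not 1>4, c = 6+2 = 8
m=2,n=1: 2>1, c = 8+1 = 9
m=2,n=2: not 2>2, c = 9+2 = 11
m=2,n=3: not 2>3, c = 11+2 = 13
m=2,n=4: not 2>4, c = 13+2 = 15
m=3,n=1: 3>1, c = 15+2 = 17
m=3,n=2: 3>2, c = 17+1 = 18
m=3,n=3: not 3>3, c = 18+2 = 20
m=3,n=4: not 3>4, c = 20+2 = 22
m=4,n=1: 4>1, c = 22+3 = 25
m=4,n=2: 4>2, c = 25+2 = 27
m=4,n=3: 4>3, c = 27+1 = 28
m=4,n=4: not 4>4, c = 28+2 = 30

30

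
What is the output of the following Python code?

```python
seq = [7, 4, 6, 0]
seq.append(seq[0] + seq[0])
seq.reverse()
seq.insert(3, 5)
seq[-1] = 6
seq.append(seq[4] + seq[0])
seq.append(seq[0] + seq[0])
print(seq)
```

[14, 0, 6, 5, 4, 6, 18, 28]

append seq[0]+seq[0] = 7+7 = 14 → [7, 4, 6, 0, 14]
reverse → [14, 0, 6, 4, 7]
insert 5 at 3 → [14, 0, 6, 5, 4, 7]
seq[-1] = 6 → [14, 0, 6, 5, 4, 6]
append seq[4]+seq[0] = 4+14 = 18 → [14, 0, 6, 5, 4, 6, 18]
append seq[0]+seq[0] = 14+14 = 28 → [14, 0, 6, 5, 4, 6, 18, 28]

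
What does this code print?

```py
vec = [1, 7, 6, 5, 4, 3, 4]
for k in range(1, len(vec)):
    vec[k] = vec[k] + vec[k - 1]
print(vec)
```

k=1: vec[1] = 7+1 = 8 → [1, 8, 6, 5, 4, 3, 4]
k=2: vec[2] = 6+8 = 14 → [1, 8, 14, 5, 4, 3, 4]
k=3: vec[3] = 5+14 = 19 → [1, 8, 14, 19, 4, 3, 4]
k=4: vec[4] = 4+19 = 23 → [1, 8, 14, 19, 23, 3, 4]
k=5: vec[5] = 3+23 = 26 → [1, 8, 14, 19, 23, 26, 4]
k=6: vec[6] = 4+26 = 30 → [1, 8, 14, 19, 23, 26, 30]

[1, 8, 14, 19, 23, 26, 30]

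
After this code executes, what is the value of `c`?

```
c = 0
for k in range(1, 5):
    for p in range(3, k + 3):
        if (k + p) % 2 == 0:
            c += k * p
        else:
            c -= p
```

k=1,p=3: even sum, c = 0+3 = 3
k=2,p=3: odd sum, c = 3-3 = 0
k=2,p=4: even sum, c = 0+8 = 8
k=3,p=3: even sum, c = 8+9 = 17
k=3,p=4: odd sum, c = 17-4 = 13
k=3,p=5: even sum, c = 13+15 = 28
k=4,p=3: odd sum, c = 28-3 = 25
k=4,p=4: even sum, c = 25+16 = 41
k=4,p=5: odd sum, c = 41-5 = 36
k=4,p=6: even sum, c = 36+24 = 60

60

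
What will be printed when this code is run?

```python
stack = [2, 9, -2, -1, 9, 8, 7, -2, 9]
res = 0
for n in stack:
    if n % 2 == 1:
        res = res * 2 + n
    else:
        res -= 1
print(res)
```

n=2: not odd, res = 0-1 = -1
n=9: odd, res = (-1)*2+9 = 7
n=-2: not odd, res = 7-1 = 6
n=-1: odd, res = 6*2+(-1) = 11
n=9: odd, res = 11*2+9 = 31
n=8: not odd, res = 31-1 = 30
n=7: odd, res = 30*2+7 = 67
n=-2: not odd, res = 67-1 = 66
n=9: odd, res = 66*2+9 = 141

141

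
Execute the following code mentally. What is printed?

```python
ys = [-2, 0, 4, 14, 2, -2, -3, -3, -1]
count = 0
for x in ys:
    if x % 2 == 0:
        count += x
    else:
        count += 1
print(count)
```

x=-2: even, count = 0+(-2) = -2
x=0: even, count = (-2)+0 = -2
x=4: even, count = (-2)+4 = 2
x=14: even, count = 2+14 = 16
x=2: even, count = 16+2 = 18
x=-2: even, count = 18+(-2) = 16
x=-3: not even, count = 16+1 = 17
x=-3: not even, count = 17+1 = 18
x=-1: not even, count = 18+1 = 19

19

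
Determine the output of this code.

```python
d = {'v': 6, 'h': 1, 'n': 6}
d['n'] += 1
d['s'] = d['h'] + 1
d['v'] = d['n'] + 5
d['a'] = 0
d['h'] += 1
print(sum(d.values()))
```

23

d['n'] = 6+1 = 7 → {'v': 6, 'h': 1, 'n': 7}
d['s'] = d['h']+1 = 2 → {'v': 6, 'h': 1, 'n': 7, 's': 2}
d['v'] = d['n']+5 = 12 → {'v': 12, 'h': 1, 'n': 7, 's': 2}
d['a'] = 0 → {'v': 12, 'h': 1, 'n': 7, 's': 2, 'a': 0}
d['h'] = 1+1 = 2 → {'v': 12, 'h': 2, 'n': 7, 's': 2, 'a': 0}
sum of values = 23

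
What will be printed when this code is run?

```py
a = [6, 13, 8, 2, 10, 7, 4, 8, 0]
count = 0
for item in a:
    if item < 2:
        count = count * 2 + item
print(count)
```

item=6: not <2
item=13: not <2
item=8: not <2
item=2: not <2
item=10: not <2
item=7: not <2
item=4: not <2
item=8: not <2
item=0: <2, count = 0*2+0 = 0

0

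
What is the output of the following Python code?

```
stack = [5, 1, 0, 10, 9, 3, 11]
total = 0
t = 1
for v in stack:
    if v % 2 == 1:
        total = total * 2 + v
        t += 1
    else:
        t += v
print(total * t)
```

v=5: odd, total = 0*2+5 = 5; t=2
v=1: odd, total = 5*2+1 = 11; t=3
v=0: not odd; t=3
v=10: not odd; t=13
v=9: odd, total = 11*2+9 = 31; t=14
v=3: odd, total = 31*2+3 = 65; t=15
v=11: odd, total = 65*2+11 = 141; t=16
total*t = 141*16 = 2256

2256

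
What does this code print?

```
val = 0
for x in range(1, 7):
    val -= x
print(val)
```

-21

x=1: val = 0-1 = -1
x=2: val = (-1)-2 = -3
x=3: val = (-3)-3 = -6
x=4: val = (-6)-4 = -10
x=5: val = (-10)-5 = -15
x=6: val = (-15)-6 = -21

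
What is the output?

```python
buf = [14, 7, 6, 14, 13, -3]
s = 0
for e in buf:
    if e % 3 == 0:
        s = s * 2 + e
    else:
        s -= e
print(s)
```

-129

e=14: not %3==0, s = 0-14 = -14
e=7: not %3==0, s = (-14)-7 = -21
e=6: %3==0, s = (-21)*2+6 = -36
e=14: not %3==0, s = (-36)-14 = -50
e=13: not %3==0, s = (-50)-13 = -63
e=-3: %3==0, s = (-63)*2+(-3) = -129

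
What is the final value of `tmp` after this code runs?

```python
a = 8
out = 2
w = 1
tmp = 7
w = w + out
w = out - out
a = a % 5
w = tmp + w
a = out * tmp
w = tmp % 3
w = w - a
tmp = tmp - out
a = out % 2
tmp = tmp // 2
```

w = 1+2 = 3
w = 2-2 = 0
a = 8%5 = 3
w = 7+0 = 7
a = 2*7 = 14
w = 7%3 = 1
w = 1-14 = -13
tmp = 7-2 = 5
a = 2%2 = 0
tmp = 5//2 = 2

2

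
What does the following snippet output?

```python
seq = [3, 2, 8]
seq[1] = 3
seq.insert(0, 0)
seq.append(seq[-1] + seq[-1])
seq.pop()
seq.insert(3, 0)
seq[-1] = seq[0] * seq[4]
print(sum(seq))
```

6

seq[1] = 3 → [3, 3, 8]
insert 0 at 0 → [0, 3, 3, 8]
append seq[-1]+seq[-1] = 8+8 = 16 → [0, 3, 3, 8, 16]
pop() removes 16 → [0, 3, 3, 8]
insert 0 at 3 → [0, 3, 3, 0, 8]
seq[-1] = seq[0]*seq[4] = 0*8 = 0 → [0, 3, 3, 0, 0]
sum = 6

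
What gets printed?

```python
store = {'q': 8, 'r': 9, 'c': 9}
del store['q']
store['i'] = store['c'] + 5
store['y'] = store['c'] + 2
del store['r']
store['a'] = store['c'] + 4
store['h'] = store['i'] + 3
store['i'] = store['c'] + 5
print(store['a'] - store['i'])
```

-1

del 'q' → {'r': 9, 'c': 9}
store['i'] = store['c']+5 = 14 → {'r': 9, 'c': 9, 'i': 14}
store['y'] = store['c']+2 = 11 → {'r': 9, 'c': 9, 'i': 14, 'y': 11}
del 'r' → {'c': 9, 'i': 14, 'y': 11}
store['a'] = store['c']+4 = 13 → {'c': 9, 'i': 14, 'y': 11, 'a': 13}
store['h'] = store['i']+3 = 17 → {'c': 9, 'i': 14, 'y': 11, 'a': 13, 'h': 17}
store['i'] = store['c']+5 = 14 → {'c': 9, 'i': 14, 'y': 11, 'a': 13, 'h': 17}
store['a']-store['i'] = 13-14 = -1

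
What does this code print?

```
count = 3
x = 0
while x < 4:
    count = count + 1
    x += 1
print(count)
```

7

x=0: count = 3+1 = 4
x=1: count = 4+1 = 5
x=2: count = 5+1 = 6
x=3: count = 6+1 = 7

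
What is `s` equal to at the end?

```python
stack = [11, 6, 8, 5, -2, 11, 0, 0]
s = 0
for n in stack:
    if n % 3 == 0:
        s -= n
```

-6

n=11: not %3==0
n=6: %3==0, s = 0-6 = -6
n=8: not %3==0
n=5: not %3==0
n=-2: not %3==0
n=11: not %3==0
n=0: %3==0, s = (-6)-0 = -6
n=0: %3==0, s = (-6)-0 = -6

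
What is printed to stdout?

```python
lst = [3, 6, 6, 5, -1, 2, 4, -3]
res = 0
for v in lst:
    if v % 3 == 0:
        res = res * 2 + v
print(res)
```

v=3: %3==0, res = 0*2+3 = 3
v=6: %3==0, res = 3*2+6 = 12
v=6: %3==0, res = 12*2+6 = 30
v=5: not %3==0
v=-1: not %3==0
v=2: not %3==0
v=4: not %3==0
v=-3: %3==0, res = 30*2+(-3) = 57

57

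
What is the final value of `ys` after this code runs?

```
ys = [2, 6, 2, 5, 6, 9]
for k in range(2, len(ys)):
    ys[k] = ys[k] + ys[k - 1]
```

[2, 6, 8, 13, 19, 28]

k=2: ys[2] = 2+6 = 8 → [2, 6, 8, 5, 6, 9]
k=3: ys[3] = 5+8 = 13 → [2, 6, 8, 13, 6, 9]
k=4: ys[4] = 6+13 = 19 → [2, 6, 8, 13, 19, 9]
k=5: ys[5] = 9+19 = 28 → [2, 6, 8, 13, 19, 28]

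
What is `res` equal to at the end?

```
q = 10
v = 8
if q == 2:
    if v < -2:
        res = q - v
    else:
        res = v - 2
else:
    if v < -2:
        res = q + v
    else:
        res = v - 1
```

7

q=10, v=8
q == 2 is False; v < -2 is False
→ res = v - 1 = 7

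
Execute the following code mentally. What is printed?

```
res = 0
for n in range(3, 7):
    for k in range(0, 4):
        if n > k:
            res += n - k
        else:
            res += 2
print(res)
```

n=3,k=0: 3>0, res = 0+3 = 3
n=3,k=1: 3>1, res = 3+2 = 5
n=3,k=2: 3>2, res = 5+1 = 6
n=3,k=3: not 3>3, res = 6+2 = 8
n=4,k=0: 4>0, res = 8+4 = 12
n=4,k=1: 4>1, res = 12+3 = 15
n=4,k=2: 4>2, res = 15+2 = 17
n=4,k=3: 4>3, res = 17+1 = 18
n=5,k=0: 5>0, res = 18+5 = 23
n=5,k=1: 5>1, res = 23+4 = 27
n=5,k=2: 5>2, res = 27+3 = 30
n=5,k=3: 5>3, res = 30+2 = 32
n=6,k=0: 6>0, res = 32+6 = 38
n=6,k=1: 6>1, res = 38+5 = 43
n=6,k=2: 6>2, res = 43+4 = 47
n=6,k=3: 6>3, res = 47+3 = 50

50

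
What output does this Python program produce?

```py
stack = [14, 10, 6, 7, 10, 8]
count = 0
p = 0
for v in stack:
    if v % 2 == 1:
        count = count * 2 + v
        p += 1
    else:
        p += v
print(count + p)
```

v=14: not odd; p=14
v=10: not odd; p=24
v=6: not odd; p=30
v=7: odd, count = 0*2+7 = 7; p=31
v=10: not odd; p=41
v=8: not odd; p=49
count+p = 7+49 = 56

56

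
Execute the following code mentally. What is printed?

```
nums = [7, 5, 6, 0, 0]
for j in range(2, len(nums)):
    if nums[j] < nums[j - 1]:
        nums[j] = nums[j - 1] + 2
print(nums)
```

[7, 5, 6, 8, 10]

j=2: 6>=5, unchanged → [7, 5, 6, 0, 0]
j=3: 0<6, nums[3] = 6+2 = 8 → [7, 5, 6, 8, 0]
j=4: 0<8, nums[4] = 8+2 = 10 → [7, 5, 6, 8, 10]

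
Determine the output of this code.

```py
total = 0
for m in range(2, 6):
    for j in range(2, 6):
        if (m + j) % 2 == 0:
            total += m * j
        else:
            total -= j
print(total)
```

m=2,j=2: even sum, total = 0+4 = 4
m=2,j=3: odd sum, total = 4-3 = 1
m=2,j=4: even sum, total = 1+8 = 9
m=2,j=5: odd sum, total = 9-5 = 4
m=3,j=2: odd sum, total = 4-2 = 2
m=3,j=3: even sum, total = 2+9 = 11
m=3,j=4: odd sum, total = 11-4 = 7
m=3,j=5: even sum, total = 7+15 = 22
m=4,j=2: even sum, total = 22+8 = 30
m=4,j=3: odd sum, total = 30-3 = 27
m=4,j=4: even sum, total = 27+16 = 43
m=4,j=5: odd sum, total = 43-5 = 38
m=5,j=2: odd sum, total = 38-2 = 36
m=5,j=3: even sum, total = 36+15 = 51
m=5,j=4: odd sum, total = 51-4 = 47
m=5,j=5: even sum, total = 47+25 = 72

72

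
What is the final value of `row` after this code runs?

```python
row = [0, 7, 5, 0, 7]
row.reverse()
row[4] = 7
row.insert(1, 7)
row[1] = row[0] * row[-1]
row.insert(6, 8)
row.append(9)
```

reverse → [7, 0, 5, 7, 0]
row[4] = 7 → [7, 0, 5, 7, 7]
insert 7 at 1 → [7, 7, 0, 5, 7, 7]
row[1] = row[0]*row[-1] = 7*7 = 49 → [7, 49, 0, 5, 7, 7]
insert 8 at 6 → [7, 49, 0, 5, 7, 7, 8]
append 9 → [7, 49, 0, 5, 7, 7, 8, 9]

[7, 49, 0, 5, 7, 7, 8, 9]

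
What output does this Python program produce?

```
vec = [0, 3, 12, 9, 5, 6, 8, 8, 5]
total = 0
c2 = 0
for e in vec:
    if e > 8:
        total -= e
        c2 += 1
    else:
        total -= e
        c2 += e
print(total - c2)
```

-93

e=0: not >8, total = 0-0 = 0; c2=0
e=3: not >8, total = 0-3 = -3; c2=3
e=12: >8, total = (-3)-12 = -15; c2=4
e=9: >8, total = (-15)-9 = -24; c2=5
e=5: not >8, total = (-24)-5 = -29; c2=10
e=6: not >8, total = (-29)-6 = -35; c2=16
e=8: not >8, total = (-35)-8 = -43; c2=24
e=8: not >8, total = (-43)-8 = -51; c2=32
e=5: not >8, total = (-51)-5 = -56; c2=37
total-c2 = (-56)-37 = -93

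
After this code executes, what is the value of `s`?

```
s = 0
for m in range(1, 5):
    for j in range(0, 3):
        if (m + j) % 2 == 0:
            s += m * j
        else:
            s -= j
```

m=1,j=0: odd sum, s = 0-0 = 0
m=1,j=1: even sum, s = 0+1 = 1
m=1,j=2: odd sum, s = 1-2 = -1
m=2,j=0: even sum, s = (-1)+0 = -1
m=2,j=1: odd sum, s = (-1)-1 = -2
m=2,j=2: even sum, s = (-2)+4 = 2
m=3,j=0: odd sum, s = 2-0 = 2
m=3,j=1: even sum, s = 2+3 = 5
m=3,j=2: odd sum, s = 5-2 = 3
m=4,j=0: even sum, s = 3+0 = 3
m=4,j=1: odd sum, s = 3-1 = 2
m=4,j=2: even sum, s = 2+8 = 10

10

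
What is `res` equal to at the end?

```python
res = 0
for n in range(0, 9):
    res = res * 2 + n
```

502

n=0: res = 0*2+0 = 0
n=1: res = 0*2+1 = 1
n=2: res = 1*2+2 = 4
n=3: res = 4*2+3 = 11
n=4: res = 11*2+4 = 26
n=5: res = 26*2+5 = 57
n=6: res = 57*2+6 = 120
n=7: res = 120*2+7 = 247
n=8: res = 247*2+8 = 502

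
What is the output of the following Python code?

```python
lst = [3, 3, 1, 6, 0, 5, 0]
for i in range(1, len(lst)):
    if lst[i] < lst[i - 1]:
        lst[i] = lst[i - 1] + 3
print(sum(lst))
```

54

i=1: 3>=3, unchanged → [3, 3, 1, 6, 0, 5, 0]
i=2: 1<3, lst[2] = 3+3 = 6 → [3, 3, 6, 6, 0, 5, 0]
i=3: 6>=6, unchanged → [3, 3, 6, 6, 0, 5, 0]
i=4: 0<6, lst[4] = 6+3 = 9 → [3, 3, 6, 6, 9, 5, 0]
i=5: 5<9, lst[5] = 9+3 = 12 → [3, 3, 6, 6, 9, 12, 0]
i=6: 0<12, lst[6] = 12+3 = 15 → [3, 3, 6, 6, 9, 12, 15]
sum = 54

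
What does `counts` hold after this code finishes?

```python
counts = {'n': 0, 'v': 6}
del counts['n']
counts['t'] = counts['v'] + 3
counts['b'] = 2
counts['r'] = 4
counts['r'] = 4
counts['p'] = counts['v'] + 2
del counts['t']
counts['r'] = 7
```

{'v': 6, 'b': 2, 'r': 7, 'p': 8}

del 'n' → {'v': 6}
counts['t'] = counts['v']+3 = 9 → {'v': 6, 't': 9}
counts['b'] = 2 → {'v': 6, 't': 9, 'b': 2}
counts['r'] = 4 → {'v': 6, 't': 9, 'b': 2, 'r': 4}
counts['r'] = 4 → {'v': 6, 't': 9, 'b': 2, 'r': 4}
counts['p'] = counts['v']+2 = 8 → {'v': 6, 't': 9, 'b': 2, 'r': 4, 'p': 8}
del 't' → {'v': 6, 'b': 2, 'r': 4, 'p': 8}
counts['r'] = 7 → {'v': 6, 'b': 2, 'r': 7, 'p': 8}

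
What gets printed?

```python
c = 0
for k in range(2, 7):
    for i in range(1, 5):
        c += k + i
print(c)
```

130

k=2,i=1: c = 0+3 = 3
k=2,i=2: c = 3+4 = 7
k=2,i=3: c = 7+5 = 12
k=2,i=4: c = 12+6 = 18
k=3,i=1: c = 18+4 = 22
k=3,i=2: c = 22+5 = 27
k=3,i=3: c = 27+6 = 33
k=3,i=4: c = 33+7 = 40
k=4,i=1: c = 40+5 = 45
k=4,i=2: c = 45+6 = 51
k=4,i=3: c = 51+7 = 58
k=4,i=4: c = 58+8 = 66
k=5,i=1: c = 66+6 = 72
k=5,i=2: c = 72+7 = 79
k=5,i=3: c = 79+8 = 87
k=5,i=4: c = 87+9 = 96
k=6,i=1: c = 96+7 = 103
k=6,i=2: c = 103+8 = 111
k=6,i=3: c = 111+9 = 120
k=6,i=4: c = 120+10 = 130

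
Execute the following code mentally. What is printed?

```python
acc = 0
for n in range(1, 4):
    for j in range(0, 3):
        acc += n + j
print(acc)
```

27

n=1,j=0: acc = 0+1 = 1
n=1,j=1: acc = 1+2 = 3
n=1,j=2: acc = 3+3 = 6
n=2,j=0: acc = 6+2 = 8
n=2,j=1: acc = 8+3 = 11
n=2,j=2: acc = 11+4 = 15
n=3,j=0: acc = 15+3 = 18
n=3,j=1: acc = 18+4 = 22
n=3,j=2: acc = 22+5 = 27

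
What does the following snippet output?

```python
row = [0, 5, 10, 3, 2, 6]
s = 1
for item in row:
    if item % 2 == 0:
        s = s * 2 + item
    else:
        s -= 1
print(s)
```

item=0: even, s = 1*2+0 = 2
item=5: not even, s = 2-1 = 1
item=10: even, s = 1*2+10 = 12
item=3: not even, s = 12-1 = 11
item=2: even, s = 11*2+2 = 24
item=6: even, s = 24*2+6 = 54

54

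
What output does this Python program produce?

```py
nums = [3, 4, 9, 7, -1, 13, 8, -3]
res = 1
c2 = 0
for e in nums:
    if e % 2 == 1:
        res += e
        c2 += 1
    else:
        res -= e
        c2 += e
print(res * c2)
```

306

e=3: odd, res = 1+3 = 4; c2=1
e=4: not odd, res = 4-4 = 0; c2=5
e=9: odd, res = 0+9 = 9; c2=6
e=7: odd, res = 9+7 = 16; c2=7
e=-1: odd, res = 16+(-1) = 15; c2=8
e=13: odd, res = 15+13 = 28; c2=9
e=8: not odd, res = 28-8 = 20; c2=17
e=-3: odd, res = 20+(-3) = 17; c2=18
res*c2 = 17*18 = 306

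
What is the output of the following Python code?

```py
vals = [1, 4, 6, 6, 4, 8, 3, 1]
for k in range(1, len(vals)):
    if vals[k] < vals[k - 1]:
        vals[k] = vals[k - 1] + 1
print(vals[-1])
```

10

k=1: 4>=1, unchanged → [1, 4, 6, 6, 4, 8, 3, 1]
k=2: 6>=4, unchanged → [1, 4, 6, 6, 4, 8, 3, 1]
k=3: 6>=6, unchanged → [1, 4, 6, 6, 4, 8, 3, 1]
k=4: 4<6, vals[4] = 6+1 = 7 → [1, 4, 6, 6, 7, 8, 3, 1]
k=5: 8>=7, unchanged → [1, 4, 6, 6, 7, 8, 3, 1]
k=6: 3<8, vals[6] = 8+1 = 9 → [1, 4, 6, 6, 7, 8, 9, 1]
k=7: 1<9, vals[7] = 9+1 = 10 → [1, 4, 6, 6, 7, 8, 9, 10]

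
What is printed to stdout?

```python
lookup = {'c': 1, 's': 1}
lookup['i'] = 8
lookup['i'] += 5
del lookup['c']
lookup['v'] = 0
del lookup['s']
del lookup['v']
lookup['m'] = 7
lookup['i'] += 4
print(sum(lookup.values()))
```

lookup['i'] = 8 → {'c': 1, 's': 1, 'i': 8}
lookup['i'] = 8+5 = 13 → {'c': 1, 's': 1, 'i': 13}
del 'c' → {'s': 1, 'i': 13}
lookup['v'] = 0 → {'s': 1, 'i': 13, 'v': 0}
del 's' → {'i': 13, 'v': 0}
del 'v' → {'i': 13}
lookup['m'] = 7 → {'i': 13, 'm': 7}
lookup['i'] = 13+4 = 17 → {'i': 17, 'm': 7}
sum of values = 24

24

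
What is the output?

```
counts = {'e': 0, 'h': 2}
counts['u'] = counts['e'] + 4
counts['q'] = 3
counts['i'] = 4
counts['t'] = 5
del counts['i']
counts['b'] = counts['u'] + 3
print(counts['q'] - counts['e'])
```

counts['u'] = counts['e']+4 = 4 → {'e': 0, 'h': 2, 'u': 4}
counts['q'] = 3 → {'e': 0, 'h': 2, 'u': 4, 'q': 3}
counts['i'] = 4 → {'e': 0, 'h': 2, 'u': 4, 'q': 3, 'i': 4}
counts['t'] = 5 → {'e': 0, 'h': 2, 'u': 4, 'q': 3, 'i': 4, 't': 5}
del 'i' → {'e': 0, 'h': 2, 'u': 4, 'q': 3, 't': 5}
counts['b'] = counts['u']+3 = 7 → {'e': 0, 'h': 2, 'u': 4, 'q': 3, 't': 5, 'b': 7}
counts['q']-counts['e'] = 3-0 = 3

3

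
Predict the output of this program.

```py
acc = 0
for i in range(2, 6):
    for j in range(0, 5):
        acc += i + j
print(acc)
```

i=2,j=0: acc = 0+2 = 2
i=2,j=1: acc = 2+3 = 5
i=2,j=2: acc = 5+4 = 9
i=2,j=3: acc = 9+5 = 14
i=2,j=4: acc = 14+6 = 20
i=3,j=0: acc = 20+3 = 23
i=3,j=1: acc = 23+4 = 27
i=3,j=2: acc = 27+5 = 32
i=3,j=3: acc = 32+6 = 38
i=3,j=4: acc = 38+7 = 45
i=4,j=0: acc = 45+4 = 49
i=4,j=1: acc = 49+5 = 54
i=4,j=2: acc = 54+6 = 60
i=4,j=3: acc = 60+7 = 67
i=4,j=4: acc = 67+8 = 75
i=5,j=0: acc = 75+5 = 80
i=5,j=1: acc = 80+6 = 86
i=5,j=2: acc = 86+7 = 93
i=5,j=3: acc = 93+8 = 101
i=5,j=4: acc = 101+9 = 110

110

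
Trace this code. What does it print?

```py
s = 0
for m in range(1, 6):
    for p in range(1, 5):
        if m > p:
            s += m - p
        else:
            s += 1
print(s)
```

30

m=1,p=1: not 1>1, s = 0+1 = 1
m=1,p=2: not 1>2, s = 1+1 = 2
m=1,p=3: not 1>3, s = 2+1 = 3
m=1,p=4: not 1>4, s = 3+1 = 4
m=2,p=1: 2>1, s = 4+1 = 5
m=2,p=2: not 2>2, s = 5+1 = 6
m=2,p=3: not 2>3, s = 6+1 = 7
m=2,p=4: not 2>4, s = 7+1 = 8
m=3,p=1: 3>1, s = 8+2 = 10
m=3,p=2: 3>2, s = 10+1 = 11
m=3,p=3: not 3>3, s = 11+1 = 12
m=3,p=4: not 3>4, s = 12+1 = 13
m=4,p=1: 4>1, s = 13+3 = 16
m=4,p=2: 4>2, s = 16+2 = 18
m=4,p=3: 4>3, s = 18+1 = 19
m=4,p=4: not 4>4, s = 19+1 = 20
m=5,p=1: 5>1, s = 20+4 = 24
m=5,p=2: 5>2, s = 24+3 = 27
m=5,p=3: 5>3, s = 27+2 = 29
m=5,p=4: 5>4, s = 29+1 = 30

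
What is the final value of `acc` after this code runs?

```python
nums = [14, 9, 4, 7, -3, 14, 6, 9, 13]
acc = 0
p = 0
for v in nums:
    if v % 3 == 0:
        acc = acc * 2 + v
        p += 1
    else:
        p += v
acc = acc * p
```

4536

v=14: not %3==0; p=14
v=9: %3==0, acc = 0*2+9 = 9; p=15
v=4: not %3==0; p=19
v=7: not %3==0; p=26
v=-3: %3==0, acc = 9*2+(-3) = 15; p=27
v=14: not %3==0; p=41
v=6: %3==0, acc = 15*2+6 = 36; p=42
v=9: %3==0, acc = 36*2+9 = 81; p=43
v=13: not %3==0; p=56
acc*p = 81*56 = 4536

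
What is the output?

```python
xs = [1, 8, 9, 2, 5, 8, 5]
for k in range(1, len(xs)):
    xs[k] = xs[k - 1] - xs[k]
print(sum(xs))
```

k=1: xs[1] = 1-8 = -7 → [1, -7, 9, 2, 5, 8, 5]
k=2: xs[2] = (-7)-9 = -16 → [1, -7, -16, 2, 5, 8, 5]
k=3: xs[3] = (-16)-2 = -18 → [1, -7, -16, -18, 5, 8, 5]
k=4: xs[4] = (-18)-5 = -23 → [1, -7, -16, -18, -23, 8, 5]
k=5: xs[5] = (-23)-8 = -31 → [1, -7, -16, -18, -23, -31, 5]
k=6: xs[6] = (-31)-5 = -36 → [1, -7, -16, -18, -23, -31, -36]
sum = -130

-130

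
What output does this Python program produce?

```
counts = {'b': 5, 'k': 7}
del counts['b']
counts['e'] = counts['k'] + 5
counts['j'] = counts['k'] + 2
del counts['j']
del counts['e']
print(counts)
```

del 'b' → {'k': 7}
counts['e'] = counts['k']+5 = 12 → {'k': 7, 'e': 12}
counts['j'] = counts['k']+2 = 9 → {'k': 7, 'e': 12, 'j': 9}
del 'j' → {'k': 7, 'e': 12}
del 'e' → {'k': 7}

{'k': 7}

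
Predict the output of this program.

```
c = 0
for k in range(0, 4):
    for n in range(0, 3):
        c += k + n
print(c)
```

30

k=0,n=0: c = 0+0 = 0
k=0,n=1: c = 0+1 = 1
k=0,n=2: c = 1+2 = 3
k=1,n=0: c = 3+1 = 4
k=1,n=1: c = 4+2 = 6
k=1,n=2: c = 6+3 = 9
k=2,n=0: c = 9+2 = 11
k=2,n=1: c = 11+3 = 14
k=2,n=2: c = 14+4 = 18
k=3,n=0: c = 18+3 = 21
k=3,n=1: c = 21+4 = 25
k=3,n=2: c = 25+5 = 30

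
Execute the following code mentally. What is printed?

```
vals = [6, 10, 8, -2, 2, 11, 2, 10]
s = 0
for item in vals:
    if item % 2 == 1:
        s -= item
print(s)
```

-11

item=6: not odd
item=10: not odd
item=8: not odd
item=-2: not odd
item=2: not odd
item=11: odd, s = 0-11 = -11
item=2: not odd
item=10: not odd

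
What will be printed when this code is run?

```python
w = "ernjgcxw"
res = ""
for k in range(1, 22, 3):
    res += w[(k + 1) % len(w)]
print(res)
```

ncejxrg

k=1: add w[2]='n' → 'n'
k=4: add w[5]='c' → 'nc'
k=7: add w[0]='e' → 'nce'
k=10: add w[3]='j' → 'ncej'
k=13: add w[6]='x' → 'ncejx'
k=16: add w[1]='r' → 'ncejxr'
k=19: add w[4]='g' → 'ncejxrg'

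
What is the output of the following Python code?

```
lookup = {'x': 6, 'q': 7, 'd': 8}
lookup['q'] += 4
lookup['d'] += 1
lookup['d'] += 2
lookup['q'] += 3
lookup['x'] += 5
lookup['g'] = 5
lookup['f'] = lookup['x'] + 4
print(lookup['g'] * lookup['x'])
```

lookup['q'] = 7+4 = 11 → {'x': 6, 'q': 11, 'd': 8}
lookup['d'] = 8+1 = 9 → {'x': 6, 'q': 11, 'd': 9}
lookup['d'] = 9+2 = 11 → {'x': 6, 'q': 11, 'd': 11}
lookup['q'] = 11+3 = 14 → {'x': 6, 'q': 14, 'd': 11}
lookup['x'] = 6+5 = 11 → {'x': 11, 'q': 14, 'd': 11}
lookup['g'] = 5 → {'x': 11, 'q': 14, 'd': 11, 'g': 5}
lookup['f'] = lookup['x']+4 = 15 → {'x': 11, 'q': 14, 'd': 11, 'g': 5, 'f': 15}
lookup['g']*lookup['x'] = 5*11 = 55

55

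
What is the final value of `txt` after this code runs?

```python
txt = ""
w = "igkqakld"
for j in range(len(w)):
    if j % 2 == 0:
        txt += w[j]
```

j=0: add 'i' → 'i'
j=1: skip
j=2: add 'k' → 'ik'
j=3: skip
j=4: add 'a' → 'ika'
j=5: skip
j=6: add 'l' → 'ikal'
j=7: skip

'ikal'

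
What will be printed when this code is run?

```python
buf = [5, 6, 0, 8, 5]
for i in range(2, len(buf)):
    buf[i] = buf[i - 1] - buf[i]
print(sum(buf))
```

8

i=2: buf[2] = 6-0 = 6 → [5, 6, 6, 8, 5]
i=3: buf[3] = 6-8 = -2 → [5, 6, 6, -2, 5]
i=4: buf[4] = (-2)-5 = -7 → [5, 6, 6, -2, -7]
sum = 8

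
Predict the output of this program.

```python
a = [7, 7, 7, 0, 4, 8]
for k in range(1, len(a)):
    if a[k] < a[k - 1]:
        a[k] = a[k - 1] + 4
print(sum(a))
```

k=1: 7>=7, unchanged → [7, 7, 7, 0, 4, 8]
k=2: 7>=7, unchanged → [7, 7, 7, 0, 4, 8]
k=3: 0<7, a[3] = 7+4 = 11 → [7, 7, 7, 11, 4, 8]
k=4: 4<11, a[4] = 11+4 = 15 → [7, 7, 7, 11, 15, 8]
k=5: 8<15, a[5] = 15+4 = 19 → [7, 7, 7, 11, 15, 19]
sum = 66

66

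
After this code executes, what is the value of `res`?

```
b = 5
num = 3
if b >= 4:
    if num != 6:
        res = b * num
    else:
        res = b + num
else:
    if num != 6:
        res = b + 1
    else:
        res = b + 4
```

b=5, num=3
b >= 4 is True; num != 6 is True
→ res = b * num = 15

15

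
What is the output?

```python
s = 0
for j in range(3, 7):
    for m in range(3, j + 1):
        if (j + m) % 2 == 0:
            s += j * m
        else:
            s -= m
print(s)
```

110

j=3,m=3: even sum, s = 0+9 = 9
j=4,m=3: odd sum, s = 9-3 = 6
j=4,m=4: even sum, s = 6+16 = 22
j=5,m=3: even sum, s = 22+15 = 37
j=5,m=4: odd sum, s = 37-4 = 33
j=5,m=5: even sum, s = 33+25 = 58
j=6,m=3: odd sum, s = 58-3 = 55
j=6,m=4: even sum, s = 55+24 = 79
j=6,m=5: odd sum, s = 79-5 = 74
j=6,m=6: even sum, s = 74+36 = 110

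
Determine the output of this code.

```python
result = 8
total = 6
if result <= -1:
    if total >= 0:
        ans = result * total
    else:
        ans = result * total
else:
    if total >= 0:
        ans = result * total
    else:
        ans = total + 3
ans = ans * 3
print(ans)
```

144

result=8, total=6
result <= -1 is False; total >= 0 is True
→ ans = result * total = 48
ans = 48*3 = 144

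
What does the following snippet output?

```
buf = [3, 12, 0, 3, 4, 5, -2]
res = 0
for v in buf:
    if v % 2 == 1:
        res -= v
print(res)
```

-11

v=3: odd, res = 0-3 = -3
v=12: not odd
v=0: not odd
v=3: odd, res = (-3)-3 = -6
v=4: not odd
v=5: odd, res = (-6)-5 = -11
v=-2: not odd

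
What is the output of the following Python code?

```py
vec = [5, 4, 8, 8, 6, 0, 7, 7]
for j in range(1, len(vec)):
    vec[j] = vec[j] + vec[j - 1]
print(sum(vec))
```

201

j=1: vec[1] = 4+5 = 9 → [5, 9, 8, 8, 6, 0, 7, 7]
j=2: vec[2] = 8+9 = 17 → [5, 9, 17, 8, 6, 0, 7, 7]
j=3: vec[3] = 8+17 = 25 → [5, 9, 17, 25, 6, 0, 7, 7]
j=4: vec[4] = 6+25 = 31 → [5, 9, 17, 25, 31, 0, 7, 7]
j=5: vec[5] = 0+31 = 31 → [5, 9, 17, 25, 31, 31, 7, 7]
j=6: vec[6] = 7+31 = 38 → [5, 9, 17, 25, 31, 31, 38, 7]
j=7: vec[7] = 7+38 = 45 → [5, 9, 17, 25, 31, 31, 38, 45]
sum = 201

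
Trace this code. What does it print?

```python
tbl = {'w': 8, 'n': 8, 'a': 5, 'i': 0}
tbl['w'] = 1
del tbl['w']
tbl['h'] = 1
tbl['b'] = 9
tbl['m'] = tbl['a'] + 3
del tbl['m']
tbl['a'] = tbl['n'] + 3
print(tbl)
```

{'n': 8, 'a': 11, 'i': 0, 'h': 1, 'b': 9}

tbl['w'] = 1 → {'w': 1, 'n': 8, 'a': 5, 'i': 0}
del 'w' → {'n': 8, 'a': 5, 'i': 0}
tbl['h'] = 1 → {'n': 8, 'a': 5, 'i': 0, 'h': 1}
tbl['b'] = 9 → {'n': 8, 'a': 5, 'i': 0, 'h': 1, 'b': 9}
tbl['m'] = tbl['a']+3 = 8 → {'n': 8, 'a': 5, 'i': 0, 'h': 1, 'b': 9, 'm': 8}
del 'm' → {'n': 8, 'a': 5, 'i': 0, 'h': 1, 'b': 9}
tbl['a'] = tbl['n']+3 = 11 → {'n': 8, 'a': 11, 'i': 0, 'h': 1, 'b': 9}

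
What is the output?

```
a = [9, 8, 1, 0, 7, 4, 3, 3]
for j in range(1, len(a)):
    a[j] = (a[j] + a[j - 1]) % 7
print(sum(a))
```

j=1: a[1] = (8+9)%7 = 3 → [9, 3, 1, 0, 7, 4, 3, 3]
j=2: a[2] = (1+3)%7 = 4 → [9, 3, 4, 0, 7, 4, 3, 3]
j=3: a[3] = (0+4)%7 = 4 → [9, 3, 4, 4, 7, 4, 3, 3]
j=4: a[4] = (7+4)%7 = 4 → [9, 3, 4, 4, 4, 4, 3, 3]
j=5: a[5] = (4+4)%7 = 1 → [9, 3, 4, 4, 4, 1, 3, 3]
j=6: a[6] = (3+1)%7 = 4 → [9, 3, 4, 4, 4, 1, 4, 3]
j=7: a[7] = (3+4)%7 = 0 → [9, 3, 4, 4, 4, 1, 4, 0]
sum = 29

29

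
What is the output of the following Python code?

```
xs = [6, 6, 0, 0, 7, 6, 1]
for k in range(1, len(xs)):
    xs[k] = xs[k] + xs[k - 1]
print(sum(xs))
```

k=1: xs[1] = 6+6 = 12 → [6, 12, 0, 0, 7, 6, 1]
k=2: xs[2] = 0+12 = 12 → [6, 12, 12, 0, 7, 6, 1]
k=3: xs[3] = 0+12 = 12 → [6, 12, 12, 12, 7, 6, 1]
k=4: xs[4] = 7+12 = 19 → [6, 12, 12, 12, 19, 6, 1]
k=5: xs[5] = 6+19 = 25 → [6, 12, 12, 12, 19, 25, 1]
k=6: xs[6] = 1+25 = 26 → [6, 12, 12, 12, 19, 25, 26]
sum = 112

112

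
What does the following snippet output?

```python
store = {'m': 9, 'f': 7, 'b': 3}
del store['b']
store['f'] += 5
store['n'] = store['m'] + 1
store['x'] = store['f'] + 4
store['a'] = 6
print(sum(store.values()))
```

53

del 'b' → {'m': 9, 'f': 7}
store['f'] = 7+5 = 12 → {'m': 9, 'f': 12}
store['n'] = store['m']+1 = 10 → {'m': 9, 'f': 12, 'n': 10}
store['x'] = store['f']+4 = 16 → {'m': 9, 'f': 12, 'n': 10, 'x': 16}
store['a'] = 6 → {'m': 9, 'f': 12, 'n': 10, 'x': 16, 'a': 6}
sum of values = 53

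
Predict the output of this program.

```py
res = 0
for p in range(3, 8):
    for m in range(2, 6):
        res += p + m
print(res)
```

170

p=3,m=2: res = 0+5 = 5
p=3,m=3: res = 5+6 = 11
p=3,m=4: res = 11+7 = 18
p=3,m=5: res = 18+8 = 26
p=4,m=2: res = 26+6 = 32
p=4,m=3: res = 32+7 = 39
p=4,m=4: res = 39+8 = 47
p=4,m=5: res = 47+9 = 56
p=5,m=2: res = 56+7 = 63
p=5,m=3: res = 63+8 = 71
p=5,m=4: res = 71+9 = 80
p=5,m=5: res = 80+10 = 90
p=6,m=2: res = 90+8 = 98
p=6,m=3: res = 98+9 = 107
p=6,m=4: res = 107+10 = 117
p=6,m=5: res = 117+11 = 128
p=7,m=2: res = 128+9 = 137
p=7,m=3: res = 137+10 = 147
p=7,m=4: res = 147+11 = 158
p=7,m=5: res = 158+12 = 170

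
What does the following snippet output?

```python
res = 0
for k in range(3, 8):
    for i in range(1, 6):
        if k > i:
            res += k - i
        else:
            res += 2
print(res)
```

k=3,i=1: 3>1, res = 0+2 = 2
k=3,i=2: 3>2, res = 2+1 = 3
k=3,i=3: not 3>3, res = 3+2 = 5
k=3,i=4: not 3>4, res = 5+2 = 7
k=3,i=5: not 3>5, res = 7+2 = 9
k=4,i=1: 4>1, res = 9+3 = 12
k=4,i=2: 4>2, res = 12+2 = 14
k=4,i=3: 4>3, res = 14+1 = 15
k=4,i=4: not 4>4, res = 15+2 = 17
k=4,i=5: not 4>5, res = 17+2 = 19
k=5,i=1: 5>1, res = 19+4 = 23
k=5,i=2: 5>2, res = 23+3 = 26
k=5,i=3: 5>3, res = 26+2 = 28
k=5,i=4: 5>4, res = 28+1 = 29
k=5,i=5: not 5>5, res = 29+2 = 31
k=6,i=1: 6>1, res = 31+5 = 36
k=6,i=2: 6>2, res = 36+4 = 40
k=6,i=3: 6>3, res = 40+3 = 43
k=6,i=4: 6>4, res = 43+2 = 45
k=6,i=5: 6>5, res = 45+1 = 46
k=7,i=1: 7>1, res = 46+6 = 52
k=7,i=2: 7>2, res = 52+5 = 57
k=7,i=3: 7>3, res = 57+4 = 61
k=7,i=4: 7>4, res = 61+3 = 64
k=7,i=5: 7>5, res = 64+2 = 66

66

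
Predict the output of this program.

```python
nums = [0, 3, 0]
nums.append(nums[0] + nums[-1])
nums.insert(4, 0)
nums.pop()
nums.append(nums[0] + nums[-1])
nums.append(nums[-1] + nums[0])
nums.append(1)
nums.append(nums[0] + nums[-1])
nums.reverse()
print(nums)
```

[1, 1, 0, 0, 0, 0, 3, 0]

append nums[0]+nums[-1] = 0+0 = 0 → [0, 3, 0, 0]
insert 0 at 4 → [0, 3, 0, 0, 0]
pop() removes 0 → [0, 3, 0, 0]
append nums[0]+nums[-1] = 0+0 = 0 → [0, 3, 0, 0, 0]
append nums[-1]+nums[0] = 0+0 = 0 → [0, 3, 0, 0, 0, 0]
append 1 → [0, 3, 0, 0, 0, 0, 1]
append nums[0]+nums[-1] = 0+1 = 1 → [0, 3, 0, 0, 0, 0, 1, 1]
reverse → [1, 1, 0, 0, 0, 0, 3, 0]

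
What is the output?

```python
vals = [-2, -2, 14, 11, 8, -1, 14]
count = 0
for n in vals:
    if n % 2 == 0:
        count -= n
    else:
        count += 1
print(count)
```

n=-2: even, count = 0-(-2) = 2
n=-2: even, count = 2-(-2) = 4
n=14: even, count = 4-14 = -10
n=11: not even, count = (-10)+1 = -9
n=8: even, count = (-9)-8 = -17
n=-1: not even, count = (-17)+1 = -16
n=14: even, count = (-16)-14 = -30

-30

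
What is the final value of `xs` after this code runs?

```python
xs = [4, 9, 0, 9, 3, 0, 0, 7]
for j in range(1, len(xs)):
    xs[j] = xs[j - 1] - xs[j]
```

[4, -5, -5, -14, -17, -17, -17, -24]

j=1: xs[1] = 4-9 = -5 → [4, -5, 0, 9, 3, 0, 0, 7]
j=2: xs[2] = (-5)-0 = -5 → [4, -5, -5, 9, 3, 0, 0, 7]
j=3: xs[3] = (-5)-9 = -14 → [4, -5, -5, -14, 3, 0, 0, 7]
j=4: xs[4] = (-14)-3 = -17 → [4, -5, -5, -14, -17, 0, 0, 7]
j=5: xs[5] = (-17)-0 = -17 → [4, -5, -5, -14, -17, -17, 0, 7]
j=6: xs[6] = (-17)-0 = -17 → [4, -5, -5, -14, -17, -17, -17, 7]
j=7: xs[7] = (-17)-7 = -24 → [4, -5, -5, -14, -17, -17, -17, -24]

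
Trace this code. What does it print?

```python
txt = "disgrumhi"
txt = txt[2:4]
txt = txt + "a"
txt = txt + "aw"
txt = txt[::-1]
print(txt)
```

slice [2:4] → 'sg'
+ 'a' → 'sga'
+ 'aw' → 'sgaaw'
reverse → 'waags'

waags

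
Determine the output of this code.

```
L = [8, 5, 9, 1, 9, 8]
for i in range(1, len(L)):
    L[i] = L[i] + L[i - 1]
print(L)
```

[8, 13, 22, 23, 32, 40]

i=1: L[1] = 5+8 = 13 → [8, 13, 9, 1, 9, 8]
i=2: L[2] = 9+13 = 22 → [8, 13, 22, 1, 9, 8]
i=3: L[3] = 1+22 = 23 → [8, 13, 22, 23, 9, 8]
i=4: L[4] = 9+23 = 32 → [8, 13, 22, 23, 32, 8]
i=5: L[5] = 8+32 = 40 → [8, 13, 22, 23, 32, 40]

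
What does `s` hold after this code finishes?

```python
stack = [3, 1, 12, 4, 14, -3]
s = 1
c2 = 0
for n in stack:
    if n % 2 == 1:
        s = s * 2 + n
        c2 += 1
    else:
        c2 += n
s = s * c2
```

627

n=3: odd, s = 1*2+3 = 5; c2=1
n=1: odd, s = 5*2+1 = 11; c2=2
n=12: not odd; c2=14
n=4: not odd; c2=18
n=14: not odd; c2=32
n=-3: odd, s = 11*2+(-3) = 19; c2=33
s*c2 = 19*33 = 627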